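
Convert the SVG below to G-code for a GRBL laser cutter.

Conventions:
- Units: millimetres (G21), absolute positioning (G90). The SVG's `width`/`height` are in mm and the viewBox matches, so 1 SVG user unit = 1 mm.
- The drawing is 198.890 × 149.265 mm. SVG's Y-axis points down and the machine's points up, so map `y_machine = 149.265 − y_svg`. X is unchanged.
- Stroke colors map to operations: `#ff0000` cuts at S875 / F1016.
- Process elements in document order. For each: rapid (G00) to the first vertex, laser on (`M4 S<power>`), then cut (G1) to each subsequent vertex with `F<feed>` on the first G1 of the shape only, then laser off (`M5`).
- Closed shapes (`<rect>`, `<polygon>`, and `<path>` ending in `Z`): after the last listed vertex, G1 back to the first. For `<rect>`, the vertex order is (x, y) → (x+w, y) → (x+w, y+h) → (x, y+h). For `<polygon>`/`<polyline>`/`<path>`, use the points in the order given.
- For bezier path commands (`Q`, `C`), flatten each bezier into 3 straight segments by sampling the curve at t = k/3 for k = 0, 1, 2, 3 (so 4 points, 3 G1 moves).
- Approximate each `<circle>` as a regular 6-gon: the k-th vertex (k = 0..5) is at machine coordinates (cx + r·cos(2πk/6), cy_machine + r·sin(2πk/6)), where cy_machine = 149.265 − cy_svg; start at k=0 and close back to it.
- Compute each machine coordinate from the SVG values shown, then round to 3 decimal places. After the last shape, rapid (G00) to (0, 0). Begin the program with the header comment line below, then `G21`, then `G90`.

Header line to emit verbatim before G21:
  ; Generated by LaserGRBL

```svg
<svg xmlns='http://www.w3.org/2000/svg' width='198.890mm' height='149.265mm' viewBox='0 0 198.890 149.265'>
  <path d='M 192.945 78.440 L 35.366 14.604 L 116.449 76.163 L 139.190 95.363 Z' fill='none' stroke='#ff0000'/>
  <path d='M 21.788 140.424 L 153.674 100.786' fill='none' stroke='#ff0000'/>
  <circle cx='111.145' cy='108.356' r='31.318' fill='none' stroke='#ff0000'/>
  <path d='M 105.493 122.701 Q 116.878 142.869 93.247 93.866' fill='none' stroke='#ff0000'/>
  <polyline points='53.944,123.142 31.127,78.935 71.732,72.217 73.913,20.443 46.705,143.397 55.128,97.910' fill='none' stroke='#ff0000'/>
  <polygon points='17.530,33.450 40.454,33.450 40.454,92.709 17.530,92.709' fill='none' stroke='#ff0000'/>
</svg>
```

1 u = 1 mm; y_m = 149.265 − y.

[1] `<path>` closed polygon, #ff0000→cut S875 F1016: (192.945,70.825) → (35.366,134.661) → (116.449,73.102) → (139.190,53.902) → (192.945,70.825) (closed)

[2] `<path>` line segment, #ff0000→cut S875 F1016: (21.788,8.841) → (153.674,48.479)

[3] `<circle>` circle, #ff0000→cut S875 F1016: (142.463,40.909) → (126.804,68.031) → (95.486,68.031) → (79.827,40.909) → (95.486,13.787) → (126.804,13.787) → (142.463,40.909) (closed)

[4] `<path>` quadratic bezier, #ff0000→cut S875 F1016: (105.493,26.564) → (109.192,20.804) → (105.110,30.416) → (93.247,55.399)

[5] `<polyline>` open polyline, #ff0000→cut S875 F1016: (53.944,26.123) → (31.127,70.330) → (71.732,77.048) → (73.913,128.822) → (46.705,5.868) → (55.128,51.355)

[6] `<polygon>` rectangle, #ff0000→cut S875 F1016: (17.530,115.815) → (40.454,115.815) → (40.454,56.556) → (17.530,56.556) → (17.530,115.815) (closed)

; Generated by LaserGRBL
G21
G90
G00 X192.945 Y70.825
M4 S875
G1 X35.366 Y134.661 F1016
G1 X116.449 Y73.102
G1 X139.190 Y53.902
G1 X192.945 Y70.825
M5
G00 X21.788 Y8.841
M4 S875
G1 X153.674 Y48.479 F1016
M5
G00 X142.463 Y40.909
M4 S875
G1 X126.804 Y68.031 F1016
G1 X95.486 Y68.031
G1 X79.827 Y40.909
G1 X95.486 Y13.787
G1 X126.804 Y13.787
G1 X142.463 Y40.909
M5
G00 X105.493 Y26.564
M4 S875
G1 X109.192 Y20.804 F1016
G1 X105.110 Y30.416
G1 X93.247 Y55.399
M5
G00 X53.944 Y26.123
M4 S875
G1 X31.127 Y70.330 F1016
G1 X71.732 Y77.048
G1 X73.913 Y128.822
G1 X46.705 Y5.868
G1 X55.128 Y51.355
M5
G00 X17.530 Y115.815
M4 S875
G1 X40.454 Y115.815 F1016
G1 X40.454 Y56.556
G1 X17.530 Y56.556
G1 X17.530 Y115.815
M5
G00 X0.000 Y0.000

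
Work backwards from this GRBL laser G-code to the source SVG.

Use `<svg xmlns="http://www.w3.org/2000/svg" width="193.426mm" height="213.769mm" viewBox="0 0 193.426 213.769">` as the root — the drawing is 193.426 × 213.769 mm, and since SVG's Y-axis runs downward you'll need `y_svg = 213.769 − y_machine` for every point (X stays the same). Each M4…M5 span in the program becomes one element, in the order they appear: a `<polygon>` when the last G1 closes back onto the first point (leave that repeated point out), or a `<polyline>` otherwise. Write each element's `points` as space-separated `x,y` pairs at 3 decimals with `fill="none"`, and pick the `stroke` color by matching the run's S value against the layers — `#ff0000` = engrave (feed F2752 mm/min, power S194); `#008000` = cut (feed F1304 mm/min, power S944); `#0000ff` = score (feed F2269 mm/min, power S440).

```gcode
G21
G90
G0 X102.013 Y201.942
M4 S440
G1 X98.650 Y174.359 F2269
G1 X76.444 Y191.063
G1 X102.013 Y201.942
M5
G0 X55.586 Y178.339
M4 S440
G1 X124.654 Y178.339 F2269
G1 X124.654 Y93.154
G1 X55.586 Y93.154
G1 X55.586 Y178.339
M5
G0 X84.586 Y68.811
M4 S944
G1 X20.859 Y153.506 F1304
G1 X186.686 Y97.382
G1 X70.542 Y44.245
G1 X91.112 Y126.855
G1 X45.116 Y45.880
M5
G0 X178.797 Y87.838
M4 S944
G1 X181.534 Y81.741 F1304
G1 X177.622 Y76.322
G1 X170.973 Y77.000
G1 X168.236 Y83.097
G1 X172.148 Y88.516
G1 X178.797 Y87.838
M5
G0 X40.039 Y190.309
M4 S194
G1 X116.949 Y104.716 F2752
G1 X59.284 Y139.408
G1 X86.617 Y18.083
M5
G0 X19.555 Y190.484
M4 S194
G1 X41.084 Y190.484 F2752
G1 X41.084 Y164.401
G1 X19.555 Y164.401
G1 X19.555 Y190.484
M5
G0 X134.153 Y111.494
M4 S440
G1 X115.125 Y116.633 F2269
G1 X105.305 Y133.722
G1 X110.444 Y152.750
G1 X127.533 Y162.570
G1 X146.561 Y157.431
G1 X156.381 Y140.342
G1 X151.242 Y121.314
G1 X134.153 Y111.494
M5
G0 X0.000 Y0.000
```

<svg xmlns="http://www.w3.org/2000/svg" width="193.426mm" height="213.769mm" viewBox="0 0 193.426 213.769">
  <polygon points="102.013,11.827 98.650,39.410 76.444,22.706" fill="none" stroke="#0000ff"/>
  <polygon points="55.586,35.430 124.654,35.430 124.654,120.615 55.586,120.615" fill="none" stroke="#0000ff"/>
  <polyline points="84.586,144.958 20.859,60.263 186.686,116.387 70.542,169.524 91.112,86.914 45.116,167.889" fill="none" stroke="#008000"/>
  <polygon points="178.797,125.931 181.534,132.028 177.622,137.447 170.973,136.769 168.236,130.672 172.148,125.253" fill="none" stroke="#008000"/>
  <polyline points="40.039,23.460 116.949,109.053 59.284,74.361 86.617,195.686" fill="none" stroke="#ff0000"/>
  <polygon points="19.555,23.285 41.084,23.285 41.084,49.368 19.555,49.368" fill="none" stroke="#ff0000"/>
  <polygon points="134.153,102.275 115.125,97.136 105.305,80.047 110.444,61.019 127.533,51.199 146.561,56.338 156.381,73.427 151.242,92.455" fill="none" stroke="#0000ff"/>
</svg>

Each laser-on run becomes one SVG element. Flip Y back into SVG space with y_svg = 213.769 − y_machine.

Run 1: power S440 maps to stroke `#0000ff` (score). The run returns to its start, so emit a `<polygon>` with points (Y-flipped): 102.013,11.827 98.650,39.410 76.444,22.706.

Run 2: S440 ⇒ score layer `#0000ff`. The run returns to its start, so emit a `<polygon>` with points (Y-flipped): 55.586,35.430 124.654,35.430 124.654,120.615 55.586,120.615.

Run 3: S944 ⇒ cut layer `#008000`. The run is open, so emit a `<polyline>` with points (Y-flipped): 84.586,144.958 20.859,60.263 186.686,116.387 70.542,169.524 91.112,86.914 45.116,167.889.

Run 4: S944 ⇒ cut layer `#008000`. The run returns to its start, so emit a `<polygon>` with points (Y-flipped): 178.797,125.931 181.534,132.028 177.622,137.447 170.973,136.769 168.236,130.672 172.148,125.253.

Run 5: S194 ⇒ engrave layer `#ff0000`. The run is open, so emit a `<polyline>` with points (Y-flipped): 40.039,23.460 116.949,109.053 59.284,74.361 86.617,195.686.

Run 6: S194 ⇒ engrave layer `#ff0000`. The run returns to its start, so emit a `<polygon>` with points (Y-flipped): 19.555,23.285 41.084,23.285 41.084,49.368 19.555,49.368.

Run 7: the run's S440 means `#0000ff` (score). The run returns to its start, so emit a `<polygon>` with points (Y-flipped): 134.153,102.275 115.125,97.136 105.305,80.047 110.444,61.019 127.533,51.199 146.561,56.338 156.381,73.427 151.242,92.455.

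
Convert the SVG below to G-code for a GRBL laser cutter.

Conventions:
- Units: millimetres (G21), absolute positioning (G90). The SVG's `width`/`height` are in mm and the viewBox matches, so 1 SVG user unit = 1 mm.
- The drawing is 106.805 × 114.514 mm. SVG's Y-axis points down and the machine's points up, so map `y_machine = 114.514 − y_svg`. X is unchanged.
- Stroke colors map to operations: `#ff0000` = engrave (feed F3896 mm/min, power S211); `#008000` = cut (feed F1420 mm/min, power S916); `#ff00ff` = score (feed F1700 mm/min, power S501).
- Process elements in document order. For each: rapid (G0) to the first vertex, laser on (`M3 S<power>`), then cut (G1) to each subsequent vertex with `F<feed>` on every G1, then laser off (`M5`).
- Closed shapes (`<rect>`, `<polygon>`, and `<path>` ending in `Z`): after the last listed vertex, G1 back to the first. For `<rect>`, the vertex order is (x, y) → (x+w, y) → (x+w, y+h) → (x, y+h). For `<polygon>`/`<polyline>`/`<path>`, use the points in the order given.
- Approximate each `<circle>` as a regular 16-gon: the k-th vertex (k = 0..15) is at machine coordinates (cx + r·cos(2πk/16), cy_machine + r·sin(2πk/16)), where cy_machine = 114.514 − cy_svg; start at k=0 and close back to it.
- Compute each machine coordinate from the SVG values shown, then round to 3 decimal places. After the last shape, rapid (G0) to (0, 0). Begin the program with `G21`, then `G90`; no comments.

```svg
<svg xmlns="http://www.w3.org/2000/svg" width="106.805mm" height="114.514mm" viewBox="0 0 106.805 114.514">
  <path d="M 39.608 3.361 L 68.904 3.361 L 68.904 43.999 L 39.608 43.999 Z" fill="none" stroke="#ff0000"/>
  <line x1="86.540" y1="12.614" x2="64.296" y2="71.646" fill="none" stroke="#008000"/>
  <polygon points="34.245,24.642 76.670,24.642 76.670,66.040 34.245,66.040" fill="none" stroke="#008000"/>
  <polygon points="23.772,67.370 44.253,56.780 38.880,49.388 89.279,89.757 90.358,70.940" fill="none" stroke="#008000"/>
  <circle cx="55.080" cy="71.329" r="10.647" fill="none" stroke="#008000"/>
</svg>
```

viewBox `0 0 106.805 114.514` with mm width/height → 1 unit = 1 mm. Flip: y_m = 114.514 − y_svg.

**Shape 1** — `<path>` rectangle, stroke `#ff0000` → engrave (S211, F3896). Machine vertices: (39.608,111.153) → (68.904,111.153) → (68.904,70.515) → (39.608,70.515) → (39.608,111.153). Closed: final G1 returns to the first vertex.

**Shape 2** — `<line>` line segment, stroke `#008000` → cut (S916, F1420). Machine vertices: (86.540,101.900) → (64.296,42.868). Open path.

**Shape 3** — `<polygon>` rectangle, stroke `#008000` → cut (S916, F1420). Machine vertices: (34.245,89.872) → (76.670,89.872) → (76.670,48.474) → (34.245,48.474) → (34.245,89.872). Closed: final G1 returns to the first vertex.

**Shape 4** — `<polygon>` closed polygon, stroke `#008000` → cut (S916, F1420). Machine vertices: (23.772,47.144) → (44.253,57.734) → (38.880,65.126) → (89.279,24.757) → (90.358,43.574) → (23.772,47.144). Closed: final G1 returns to the first vertex.

**Shape 5** — `<circle>` circle, stroke `#008000` → cut (S916, F1420). Machine vertices: (65.727,43.185) → (64.917,47.259) → (62.609,50.714) → (59.154,53.022) → (55.080,53.832) → (51.006,53.022) → (47.551,50.714) → (45.243,47.259) → (44.433,43.185) → (45.243,39.111) → (47.551,35.656) → (51.006,33.348) → (55.080,32.538) → (59.154,33.348) → (62.609,35.656) → (64.917,39.111) → (65.727,43.185). Closed: final G1 returns to the first vertex.

G21
G90
G0 X39.608 Y111.153
M3 S211
G1 X68.904 Y111.153 F3896
G1 X68.904 Y70.515 F3896
G1 X39.608 Y70.515 F3896
G1 X39.608 Y111.153 F3896
M5
G0 X86.540 Y101.900
M3 S916
G1 X64.296 Y42.868 F1420
M5
G0 X34.245 Y89.872
M3 S916
G1 X76.670 Y89.872 F1420
G1 X76.670 Y48.474 F1420
G1 X34.245 Y48.474 F1420
G1 X34.245 Y89.872 F1420
M5
G0 X23.772 Y47.144
M3 S916
G1 X44.253 Y57.734 F1420
G1 X38.880 Y65.126 F1420
G1 X89.279 Y24.757 F1420
G1 X90.358 Y43.574 F1420
G1 X23.772 Y47.144 F1420
M5
G0 X65.727 Y43.185
M3 S916
G1 X64.917 Y47.259 F1420
G1 X62.609 Y50.714 F1420
G1 X59.154 Y53.022 F1420
G1 X55.080 Y53.832 F1420
G1 X51.006 Y53.022 F1420
G1 X47.551 Y50.714 F1420
G1 X45.243 Y47.259 F1420
G1 X44.433 Y43.185 F1420
G1 X45.243 Y39.111 F1420
G1 X47.551 Y35.656 F1420
G1 X51.006 Y33.348 F1420
G1 X55.080 Y32.538 F1420
G1 X59.154 Y33.348 F1420
G1 X62.609 Y35.656 F1420
G1 X64.917 Y39.111 F1420
G1 X65.727 Y43.185 F1420
M5
G0 X0.000 Y0.000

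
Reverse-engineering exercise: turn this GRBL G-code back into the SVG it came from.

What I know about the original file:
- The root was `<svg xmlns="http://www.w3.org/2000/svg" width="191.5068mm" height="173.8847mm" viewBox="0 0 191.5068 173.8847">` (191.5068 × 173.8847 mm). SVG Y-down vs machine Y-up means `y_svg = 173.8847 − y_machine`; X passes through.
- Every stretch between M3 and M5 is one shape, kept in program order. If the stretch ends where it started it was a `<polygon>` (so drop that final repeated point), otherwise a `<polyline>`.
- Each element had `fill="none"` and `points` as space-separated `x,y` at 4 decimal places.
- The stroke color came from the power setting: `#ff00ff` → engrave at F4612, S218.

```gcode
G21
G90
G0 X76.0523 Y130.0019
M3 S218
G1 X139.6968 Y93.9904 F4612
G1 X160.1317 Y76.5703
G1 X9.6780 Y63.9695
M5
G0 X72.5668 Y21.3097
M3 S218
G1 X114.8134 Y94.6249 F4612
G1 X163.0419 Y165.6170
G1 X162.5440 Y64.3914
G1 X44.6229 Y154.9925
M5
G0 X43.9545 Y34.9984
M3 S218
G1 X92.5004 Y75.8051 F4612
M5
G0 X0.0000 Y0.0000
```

y_svg = 173.8847 − y_m. Every run uses S218, so all elements get stroke `#ff00ff` (engrave).

[1] open run; points: 76.0523,43.8828 139.6968,79.8943 160.1317,97.3144 9.6780,109.9152

[2] open run; points: 72.5668,152.5750 114.8134,79.2598 163.0419,8.2677 162.5440,109.4933 44.6229,18.8922

[3] open run; points: 43.9545,138.8863 92.5004,98.0796

<svg xmlns="http://www.w3.org/2000/svg" width="191.5068mm" height="173.8847mm" viewBox="0 0 191.5068 173.8847">
  <polyline points="76.0523,43.8828 139.6968,79.8943 160.1317,97.3144 9.6780,109.9152" fill="none" stroke="#ff00ff"/>
  <polyline points="72.5668,152.5750 114.8134,79.2598 163.0419,8.2677 162.5440,109.4933 44.6229,18.8922" fill="none" stroke="#ff00ff"/>
  <polyline points="43.9545,138.8863 92.5004,98.0796" fill="none" stroke="#ff00ff"/>
</svg>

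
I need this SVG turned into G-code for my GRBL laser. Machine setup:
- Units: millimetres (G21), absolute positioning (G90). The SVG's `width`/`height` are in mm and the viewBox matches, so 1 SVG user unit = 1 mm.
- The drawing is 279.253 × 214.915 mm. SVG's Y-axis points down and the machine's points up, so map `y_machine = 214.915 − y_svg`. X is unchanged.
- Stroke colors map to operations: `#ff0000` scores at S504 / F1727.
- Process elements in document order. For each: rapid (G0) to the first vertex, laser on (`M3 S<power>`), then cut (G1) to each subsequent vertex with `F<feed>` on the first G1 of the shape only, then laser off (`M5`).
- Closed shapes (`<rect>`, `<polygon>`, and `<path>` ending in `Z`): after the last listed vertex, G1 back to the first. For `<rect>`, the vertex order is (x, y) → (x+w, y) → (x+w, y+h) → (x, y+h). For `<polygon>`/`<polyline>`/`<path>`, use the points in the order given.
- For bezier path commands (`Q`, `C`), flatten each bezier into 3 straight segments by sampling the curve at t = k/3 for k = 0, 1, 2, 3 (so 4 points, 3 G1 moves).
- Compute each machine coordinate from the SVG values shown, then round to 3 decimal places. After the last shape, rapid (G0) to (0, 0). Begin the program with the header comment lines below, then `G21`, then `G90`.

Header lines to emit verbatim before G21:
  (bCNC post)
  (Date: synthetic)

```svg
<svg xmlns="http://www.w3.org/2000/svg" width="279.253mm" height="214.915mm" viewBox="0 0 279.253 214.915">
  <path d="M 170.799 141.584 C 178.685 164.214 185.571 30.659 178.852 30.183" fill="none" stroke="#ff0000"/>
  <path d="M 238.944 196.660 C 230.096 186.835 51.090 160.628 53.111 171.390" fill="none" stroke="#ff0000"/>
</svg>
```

Since the viewBox matches the mm dimensions, user units are millimetres directly. The only transform is the Y-flip y_m = 214.915 − y_svg.

Shape 1 is a cubic bezier drawn with `<path>`. Its stroke #ff0000 means score at S504, F1727. After flipping Y the toolpath is (170.799,73.331) → (177.885,92.049) → (181.503,150.610) → (178.852,184.732).

Shape 2 is a cubic bezier drawn with `<path>`. Its stroke #ff0000 means score at S504, F1727. After flipping Y the toolpath is (238.944,18.255) → (186.384,31.565) → (98.425,43.940) → (53.111,43.525).

(bCNC post)
(Date: synthetic)
G21
G90
G0 X170.799 Y73.331
M3 S504
G1 X177.885 Y92.049 F1727
G1 X181.503 Y150.610
G1 X178.852 Y184.732
M5
G0 X238.944 Y18.255
M3 S504
G1 X186.384 Y31.565 F1727
G1 X98.425 Y43.940
G1 X53.111 Y43.525
M5
G0 X0.000 Y0.000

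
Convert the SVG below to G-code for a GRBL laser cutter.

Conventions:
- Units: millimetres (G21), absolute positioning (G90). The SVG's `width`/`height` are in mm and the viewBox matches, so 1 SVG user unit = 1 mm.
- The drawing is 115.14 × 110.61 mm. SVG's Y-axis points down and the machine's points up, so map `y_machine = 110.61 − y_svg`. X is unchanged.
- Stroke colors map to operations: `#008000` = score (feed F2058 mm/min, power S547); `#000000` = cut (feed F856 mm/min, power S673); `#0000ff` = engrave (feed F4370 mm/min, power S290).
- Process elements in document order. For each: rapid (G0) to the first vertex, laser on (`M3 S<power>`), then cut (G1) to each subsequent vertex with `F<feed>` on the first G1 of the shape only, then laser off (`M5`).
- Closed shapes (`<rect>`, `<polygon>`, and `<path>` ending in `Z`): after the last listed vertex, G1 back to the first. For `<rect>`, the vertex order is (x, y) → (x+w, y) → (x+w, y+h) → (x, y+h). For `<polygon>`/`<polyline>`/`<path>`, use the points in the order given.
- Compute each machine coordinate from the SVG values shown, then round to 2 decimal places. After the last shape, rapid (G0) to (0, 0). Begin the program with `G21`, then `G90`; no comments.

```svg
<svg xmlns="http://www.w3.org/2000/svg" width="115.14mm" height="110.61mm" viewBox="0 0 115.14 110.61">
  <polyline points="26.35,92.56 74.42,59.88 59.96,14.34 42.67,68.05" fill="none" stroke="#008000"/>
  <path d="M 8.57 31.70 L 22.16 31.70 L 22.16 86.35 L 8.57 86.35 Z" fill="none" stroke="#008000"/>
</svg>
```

1 u = 1 mm; y_m = 110.61 − y.

[1] `<polyline>` open polyline, #008000→score S547 F2058: (26.35,18.05) → (74.42,50.73) → (59.96,96.27) → (42.67,42.56)

[2] `<path>` rectangle, #008000→score S547 F2058: (8.57,78.91) → (22.16,78.91) → (22.16,24.26) → (8.57,24.26) → (8.57,78.91) (closed)

G21
G90
G0 X26.35 Y18.05
M3 S547
G1 X74.42 Y50.73 F2058
G1 X59.96 Y96.27
G1 X42.67 Y42.56
M5
G0 X8.57 Y78.91
M3 S547
G1 X22.16 Y78.91 F2058
G1 X22.16 Y24.26
G1 X8.57 Y24.26
G1 X8.57 Y78.91
M5
G0 X0.00 Y0.00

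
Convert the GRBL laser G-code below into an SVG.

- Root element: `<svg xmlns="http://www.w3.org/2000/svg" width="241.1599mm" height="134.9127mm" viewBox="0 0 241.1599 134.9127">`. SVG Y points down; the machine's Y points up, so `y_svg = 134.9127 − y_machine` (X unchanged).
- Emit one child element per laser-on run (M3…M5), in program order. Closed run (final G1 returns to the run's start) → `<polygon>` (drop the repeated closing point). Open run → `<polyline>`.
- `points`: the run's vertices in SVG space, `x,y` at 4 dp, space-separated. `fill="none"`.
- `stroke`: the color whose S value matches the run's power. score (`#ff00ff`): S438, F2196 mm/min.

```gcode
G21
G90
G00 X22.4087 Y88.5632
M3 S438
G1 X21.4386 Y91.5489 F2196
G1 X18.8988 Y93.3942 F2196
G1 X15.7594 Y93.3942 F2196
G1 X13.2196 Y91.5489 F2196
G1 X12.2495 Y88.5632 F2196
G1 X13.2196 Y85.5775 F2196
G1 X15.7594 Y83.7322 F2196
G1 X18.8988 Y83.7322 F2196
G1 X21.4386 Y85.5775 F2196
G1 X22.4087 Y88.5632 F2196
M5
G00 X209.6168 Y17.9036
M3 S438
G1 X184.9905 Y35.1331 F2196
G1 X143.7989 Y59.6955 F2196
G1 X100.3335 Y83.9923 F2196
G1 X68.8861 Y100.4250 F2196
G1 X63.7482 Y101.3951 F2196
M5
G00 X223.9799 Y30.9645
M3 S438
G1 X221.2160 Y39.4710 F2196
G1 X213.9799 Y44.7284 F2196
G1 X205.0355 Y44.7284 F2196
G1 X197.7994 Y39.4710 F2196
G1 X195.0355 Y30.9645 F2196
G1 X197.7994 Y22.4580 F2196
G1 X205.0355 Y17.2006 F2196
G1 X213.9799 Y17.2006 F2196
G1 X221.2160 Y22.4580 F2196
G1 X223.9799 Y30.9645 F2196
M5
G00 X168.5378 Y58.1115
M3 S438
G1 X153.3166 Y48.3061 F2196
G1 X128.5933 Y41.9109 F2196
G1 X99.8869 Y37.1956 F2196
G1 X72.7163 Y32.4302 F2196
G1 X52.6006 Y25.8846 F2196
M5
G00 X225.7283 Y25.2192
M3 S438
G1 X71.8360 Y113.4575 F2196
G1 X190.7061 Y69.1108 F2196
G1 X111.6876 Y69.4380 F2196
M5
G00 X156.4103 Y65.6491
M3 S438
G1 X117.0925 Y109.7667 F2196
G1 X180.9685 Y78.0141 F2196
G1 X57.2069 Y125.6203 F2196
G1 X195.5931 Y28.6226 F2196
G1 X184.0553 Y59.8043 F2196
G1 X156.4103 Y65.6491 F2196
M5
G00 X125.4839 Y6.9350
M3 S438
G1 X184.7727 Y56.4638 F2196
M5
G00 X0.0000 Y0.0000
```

Machine Y-up, SVG Y-down with viewBox height 134.9127, so y_svg = 134.9127 − y_machine; X carries over. Every run uses S438, so all elements get stroke `#ff00ff` (score).

Run 1: The run returns to its start, so emit a `<polygon>` with points (Y-flipped): 22.4087,46.3495 21.4386,43.3638 18.8988,41.5185 15.7594,41.5185 13.2196,43.3638 12.2495,46.3495 13.2196,49.3352 15.7594,51.1805 18.8988,51.1805 21.4386,49.3352.

Run 2: The run is open, so emit a `<polyline>` with points (Y-flipped): 209.6168,117.0091 184.9905,99.7796 143.7989,75.2172 100.3335,50.9204 68.8861,34.4877 63.7482,33.5176.

Run 3: The run returns to its start, so emit a `<polygon>` with points (Y-flipped): 223.9799,103.9482 221.2160,95.4417 213.9799,90.1843 205.0355,90.1843 197.7994,95.4417 195.0355,103.9482 197.7994,112.4547 205.0355,117.7121 213.9799,117.7121 221.2160,112.4547.

Run 4: The run is open, so emit a `<polyline>` with points (Y-flipped): 168.5378,76.8012 153.3166,86.6066 128.5933,93.0018 99.8869,97.7171 72.7163,102.4825 52.6006,109.0281.

Run 5: The run is open, so emit a `<polyline>` with points (Y-flipped): 225.7283,109.6935 71.8360,21.4552 190.7061,65.8019 111.6876,65.4747.

Run 6: The run returns to its start, so emit a `<polygon>` with points (Y-flipped): 156.4103,69.2636 117.0925,25.1460 180.9685,56.8986 57.2069,9.2924 195.5931,106.2901 184.0553,75.1084.

Run 7: The run is open, so emit a `<polyline>` with points (Y-flipped): 125.4839,127.9777 184.7727,78.4489.

<svg xmlns="http://www.w3.org/2000/svg" width="241.1599mm" height="134.9127mm" viewBox="0 0 241.1599 134.9127">
  <polygon points="22.4087,46.3495 21.4386,43.3638 18.8988,41.5185 15.7594,41.5185 13.2196,43.3638 12.2495,46.3495 13.2196,49.3352 15.7594,51.1805 18.8988,51.1805 21.4386,49.3352" fill="none" stroke="#ff00ff"/>
  <polyline points="209.6168,117.0091 184.9905,99.7796 143.7989,75.2172 100.3335,50.9204 68.8861,34.4877 63.7482,33.5176" fill="none" stroke="#ff00ff"/>
  <polygon points="223.9799,103.9482 221.2160,95.4417 213.9799,90.1843 205.0355,90.1843 197.7994,95.4417 195.0355,103.9482 197.7994,112.4547 205.0355,117.7121 213.9799,117.7121 221.2160,112.4547" fill="none" stroke="#ff00ff"/>
  <polyline points="168.5378,76.8012 153.3166,86.6066 128.5933,93.0018 99.8869,97.7171 72.7163,102.4825 52.6006,109.0281" fill="none" stroke="#ff00ff"/>
  <polyline points="225.7283,109.6935 71.8360,21.4552 190.7061,65.8019 111.6876,65.4747" fill="none" stroke="#ff00ff"/>
  <polygon points="156.4103,69.2636 117.0925,25.1460 180.9685,56.8986 57.2069,9.2924 195.5931,106.2901 184.0553,75.1084" fill="none" stroke="#ff00ff"/>
  <polyline points="125.4839,127.9777 184.7727,78.4489" fill="none" stroke="#ff00ff"/>
</svg>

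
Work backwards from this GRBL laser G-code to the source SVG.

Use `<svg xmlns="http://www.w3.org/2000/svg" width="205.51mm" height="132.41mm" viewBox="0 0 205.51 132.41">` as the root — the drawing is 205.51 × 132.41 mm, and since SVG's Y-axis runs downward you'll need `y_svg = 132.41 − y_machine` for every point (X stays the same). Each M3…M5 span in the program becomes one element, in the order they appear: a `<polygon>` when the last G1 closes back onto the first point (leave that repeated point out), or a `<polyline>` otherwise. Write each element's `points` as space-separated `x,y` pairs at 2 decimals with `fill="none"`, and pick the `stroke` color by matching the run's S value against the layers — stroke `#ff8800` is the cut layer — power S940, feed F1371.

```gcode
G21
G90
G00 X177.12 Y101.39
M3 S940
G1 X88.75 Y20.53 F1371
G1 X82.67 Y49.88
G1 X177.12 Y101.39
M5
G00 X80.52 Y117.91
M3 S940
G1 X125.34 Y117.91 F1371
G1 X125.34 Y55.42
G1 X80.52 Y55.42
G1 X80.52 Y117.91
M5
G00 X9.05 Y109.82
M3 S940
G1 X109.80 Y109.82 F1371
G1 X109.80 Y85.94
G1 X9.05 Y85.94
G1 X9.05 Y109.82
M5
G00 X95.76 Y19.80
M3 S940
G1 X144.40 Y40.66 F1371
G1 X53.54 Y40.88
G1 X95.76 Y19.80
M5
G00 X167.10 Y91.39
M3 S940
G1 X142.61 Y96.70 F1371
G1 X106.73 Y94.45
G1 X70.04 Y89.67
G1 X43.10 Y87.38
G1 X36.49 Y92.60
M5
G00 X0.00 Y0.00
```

Each laser-on run becomes one SVG element. Flip Y back into SVG space with y_svg = 132.41 − y_machine. Every run uses S940, so all elements get stroke `#ff8800` (cut).

Run 1: The run returns to its start, so emit a `<polygon>` with points (Y-flipped): 177.12,31.02 88.75,111.88 82.67,82.53.

Run 2: The run returns to its start, so emit a `<polygon>` with points (Y-flipped): 80.52,14.50 125.34,14.50 125.34,76.99 80.52,76.99.

Run 3: The run returns to its start, so emit a `<polygon>` with points (Y-flipped): 9.05,22.59 109.80,22.59 109.80,46.47 9.05,46.47.

Run 4: The run returns to its start, so emit a `<polygon>` with points (Y-flipped): 95.76,112.61 144.40,91.75 53.54,91.53.

Run 5: The run is open, so emit a `<polyline>` with points (Y-flipped): 167.10,41.02 142.61,35.71 106.73,37.96 70.04,42.74 43.10,45.03 36.49,39.81.

<svg xmlns="http://www.w3.org/2000/svg" width="205.51mm" height="132.41mm" viewBox="0 0 205.51 132.41">
  <polygon points="177.12,31.02 88.75,111.88 82.67,82.53" fill="none" stroke="#ff8800"/>
  <polygon points="80.52,14.50 125.34,14.50 125.34,76.99 80.52,76.99" fill="none" stroke="#ff8800"/>
  <polygon points="9.05,22.59 109.80,22.59 109.80,46.47 9.05,46.47" fill="none" stroke="#ff8800"/>
  <polygon points="95.76,112.61 144.40,91.75 53.54,91.53" fill="none" stroke="#ff8800"/>
  <polyline points="167.10,41.02 142.61,35.71 106.73,37.96 70.04,42.74 43.10,45.03 36.49,39.81" fill="none" stroke="#ff8800"/>
</svg>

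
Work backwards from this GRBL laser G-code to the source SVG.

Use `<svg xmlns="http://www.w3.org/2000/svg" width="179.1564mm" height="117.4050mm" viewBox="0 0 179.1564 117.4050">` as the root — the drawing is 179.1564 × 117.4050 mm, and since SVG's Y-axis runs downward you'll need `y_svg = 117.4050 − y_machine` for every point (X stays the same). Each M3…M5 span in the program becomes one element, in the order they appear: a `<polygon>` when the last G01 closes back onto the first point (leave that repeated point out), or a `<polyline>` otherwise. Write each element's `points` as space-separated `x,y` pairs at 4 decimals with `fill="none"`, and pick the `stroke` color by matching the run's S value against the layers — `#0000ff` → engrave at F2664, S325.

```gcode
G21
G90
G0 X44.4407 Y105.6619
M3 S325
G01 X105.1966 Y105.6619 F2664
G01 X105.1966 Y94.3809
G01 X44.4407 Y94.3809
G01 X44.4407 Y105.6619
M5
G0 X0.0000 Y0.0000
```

Each laser-on run becomes one SVG element. Flip Y back into SVG space with y_svg = 117.4050 − y_machine. Every run uses S325, so all elements get stroke `#0000ff` (engrave).

Run 1: The run returns to its start, so emit a `<polygon>` with points (Y-flipped): 44.4407,11.7431 105.1966,11.7431 105.1966,23.0241 44.4407,23.0241.

<svg xmlns="http://www.w3.org/2000/svg" width="179.1564mm" height="117.4050mm" viewBox="0 0 179.1564 117.4050">
  <polygon points="44.4407,11.7431 105.1966,11.7431 105.1966,23.0241 44.4407,23.0241" fill="none" stroke="#0000ff"/>
</svg>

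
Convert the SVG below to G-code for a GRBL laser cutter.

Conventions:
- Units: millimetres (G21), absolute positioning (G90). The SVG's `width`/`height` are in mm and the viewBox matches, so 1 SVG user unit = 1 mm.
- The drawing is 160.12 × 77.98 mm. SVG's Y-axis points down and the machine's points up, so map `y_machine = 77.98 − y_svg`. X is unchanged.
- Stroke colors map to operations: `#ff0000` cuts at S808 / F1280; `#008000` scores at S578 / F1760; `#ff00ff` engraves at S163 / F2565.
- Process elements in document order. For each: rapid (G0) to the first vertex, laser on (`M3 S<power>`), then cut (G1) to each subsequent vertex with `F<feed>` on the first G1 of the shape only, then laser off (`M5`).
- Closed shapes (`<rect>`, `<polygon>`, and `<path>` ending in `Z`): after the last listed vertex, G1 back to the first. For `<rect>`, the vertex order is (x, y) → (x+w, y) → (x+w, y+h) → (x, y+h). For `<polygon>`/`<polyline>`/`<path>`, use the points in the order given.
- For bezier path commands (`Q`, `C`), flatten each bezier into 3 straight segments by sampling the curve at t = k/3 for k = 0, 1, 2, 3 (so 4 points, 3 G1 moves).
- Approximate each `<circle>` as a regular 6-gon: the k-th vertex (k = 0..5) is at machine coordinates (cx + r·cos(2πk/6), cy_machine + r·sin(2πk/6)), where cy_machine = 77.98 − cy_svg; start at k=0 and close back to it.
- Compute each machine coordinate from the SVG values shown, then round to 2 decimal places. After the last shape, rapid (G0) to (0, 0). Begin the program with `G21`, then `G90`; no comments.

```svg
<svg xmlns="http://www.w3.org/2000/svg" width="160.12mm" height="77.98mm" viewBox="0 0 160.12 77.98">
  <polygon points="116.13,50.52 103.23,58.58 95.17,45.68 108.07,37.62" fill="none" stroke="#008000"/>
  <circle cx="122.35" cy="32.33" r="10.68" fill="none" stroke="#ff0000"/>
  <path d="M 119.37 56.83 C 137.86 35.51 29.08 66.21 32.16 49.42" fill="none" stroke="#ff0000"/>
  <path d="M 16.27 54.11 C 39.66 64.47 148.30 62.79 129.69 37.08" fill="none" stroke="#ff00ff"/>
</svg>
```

G21
G90
G0 X116.13 Y27.46
M3 S578
G1 X103.23 Y19.40 F1760
G1 X95.17 Y32.30
G1 X108.07 Y40.36
G1 X116.13 Y27.46
M5
G0 X133.03 Y45.65
M3 S808
G1 X127.69 Y54.90 F1280
G1 X117.01 Y54.90
G1 X111.67 Y45.65
G1 X117.01 Y36.40
G1 X127.69 Y36.40
G1 X133.03 Y45.65
M5
G0 X119.37 Y21.15
M3 S808
G1 X104.29 Y28.82 F1280
G1 X57.51 Y23.91
G1 X32.16 Y28.56
M5
G0 X16.27 Y23.87
M3 S163
G1 X60.21 Y17.97 F2565
G1 X113.75 Y22.76
G1 X129.69 Y40.90
M5
G0 X0.00 Y0.00

1 u = 1 mm; y_m = 77.98 − y.

[1] `<polygon>` regular polygon, #008000→score S578 F1760: (116.13,27.46) → (103.23,19.40) → (95.17,32.30) → (108.07,40.36) → (116.13,27.46) (closed)

[2] `<circle>` circle, #ff0000→cut S808 F1280: (133.03,45.65) → (127.69,54.90) → (117.01,54.90) → (111.67,45.65) → (117.01,36.40) → (127.69,36.40) → (133.03,45.65) (closed)

[3] `<path>` cubic bezier, #ff0000→cut S808 F1280: (119.37,21.15) → (104.29,28.82) → (57.51,23.91) → (32.16,28.56)

[4] `<path>` cubic bezier, #ff00ff→engrave S163 F2565: (16.27,23.87) → (60.21,17.97) → (113.75,22.76) → (129.69,40.90)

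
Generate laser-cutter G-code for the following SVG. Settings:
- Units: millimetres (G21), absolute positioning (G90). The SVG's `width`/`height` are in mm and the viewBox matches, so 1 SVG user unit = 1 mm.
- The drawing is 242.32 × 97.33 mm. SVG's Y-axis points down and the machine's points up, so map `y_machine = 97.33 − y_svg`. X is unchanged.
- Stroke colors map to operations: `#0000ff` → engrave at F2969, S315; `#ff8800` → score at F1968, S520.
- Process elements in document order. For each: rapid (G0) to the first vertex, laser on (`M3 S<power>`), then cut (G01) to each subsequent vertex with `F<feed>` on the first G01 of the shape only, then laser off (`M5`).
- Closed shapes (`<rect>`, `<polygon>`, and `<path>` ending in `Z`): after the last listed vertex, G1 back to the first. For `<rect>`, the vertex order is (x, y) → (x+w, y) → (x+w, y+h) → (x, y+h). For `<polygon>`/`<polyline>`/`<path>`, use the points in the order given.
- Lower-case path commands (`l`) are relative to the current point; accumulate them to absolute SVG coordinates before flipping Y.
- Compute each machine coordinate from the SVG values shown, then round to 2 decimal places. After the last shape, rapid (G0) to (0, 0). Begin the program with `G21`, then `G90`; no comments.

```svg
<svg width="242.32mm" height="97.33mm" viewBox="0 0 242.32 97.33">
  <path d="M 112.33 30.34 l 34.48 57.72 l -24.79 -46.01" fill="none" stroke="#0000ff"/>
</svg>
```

Since the viewBox matches the mm dimensions, user units are millimetres directly. The only transform is the Y-flip y_m = 97.33 − y_svg.

Shape 1 is a open polyline drawn with `<path>`. Its stroke #0000ff means engrave at S315, F2969. After flipping Y the toolpath is (112.33,66.99) → (146.81,9.27) → (122.02,55.28).

G21
G90
G0 X112.33 Y66.99
M3 S315
G01 X146.81 Y9.27 F2969
G01 X122.02 Y55.28
M5
G0 X0.00 Y0.00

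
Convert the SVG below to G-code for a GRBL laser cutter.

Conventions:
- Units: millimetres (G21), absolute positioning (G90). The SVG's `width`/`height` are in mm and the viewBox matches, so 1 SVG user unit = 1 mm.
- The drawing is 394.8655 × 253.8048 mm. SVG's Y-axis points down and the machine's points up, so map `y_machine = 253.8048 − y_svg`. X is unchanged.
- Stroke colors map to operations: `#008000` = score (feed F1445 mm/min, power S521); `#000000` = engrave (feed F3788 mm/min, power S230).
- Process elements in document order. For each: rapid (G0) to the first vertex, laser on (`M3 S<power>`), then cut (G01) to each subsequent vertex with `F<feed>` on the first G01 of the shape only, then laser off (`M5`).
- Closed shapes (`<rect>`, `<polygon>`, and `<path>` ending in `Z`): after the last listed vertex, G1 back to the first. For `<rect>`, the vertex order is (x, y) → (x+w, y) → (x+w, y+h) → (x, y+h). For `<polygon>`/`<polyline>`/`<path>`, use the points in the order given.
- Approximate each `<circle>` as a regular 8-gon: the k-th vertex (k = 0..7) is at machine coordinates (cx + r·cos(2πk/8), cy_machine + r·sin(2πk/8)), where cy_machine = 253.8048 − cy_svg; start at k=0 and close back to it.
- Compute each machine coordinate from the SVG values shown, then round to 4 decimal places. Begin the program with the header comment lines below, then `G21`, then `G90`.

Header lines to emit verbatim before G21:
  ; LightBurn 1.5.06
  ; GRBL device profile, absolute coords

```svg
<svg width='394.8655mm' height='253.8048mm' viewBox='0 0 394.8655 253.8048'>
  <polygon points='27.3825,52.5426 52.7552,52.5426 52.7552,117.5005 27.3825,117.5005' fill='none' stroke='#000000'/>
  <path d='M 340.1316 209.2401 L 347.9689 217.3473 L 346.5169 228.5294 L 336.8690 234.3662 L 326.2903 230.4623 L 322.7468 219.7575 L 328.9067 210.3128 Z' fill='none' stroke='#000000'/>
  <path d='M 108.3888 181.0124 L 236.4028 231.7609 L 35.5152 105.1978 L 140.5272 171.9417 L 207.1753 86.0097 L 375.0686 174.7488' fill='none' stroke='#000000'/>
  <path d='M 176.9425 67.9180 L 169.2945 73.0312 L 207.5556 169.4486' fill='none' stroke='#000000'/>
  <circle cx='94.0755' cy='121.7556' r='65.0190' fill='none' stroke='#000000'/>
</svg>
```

; LightBurn 1.5.06
; GRBL device profile, absolute coords
G21
G90
G0 X27.3825 Y201.2622
M3 S230
G01 X52.7552 Y201.2622 F3788
G01 X52.7552 Y136.3043
G01 X27.3825 Y136.3043
G01 X27.3825 Y201.2622
M5
G0 X340.1316 Y44.5647
M3 S230
G01 X347.9689 Y36.4575 F3788
G01 X346.5169 Y25.2754
G01 X336.8690 Y19.4386
G01 X326.2903 Y23.3425
G01 X322.7468 Y34.0473
G01 X328.9067 Y43.4920
G01 X340.1316 Y44.5647
M5
G0 X108.3888 Y72.7924
M3 S230
G01 X236.4028 Y22.0439 F3788
G01 X35.5152 Y148.6070
G01 X140.5272 Y81.8631
G01 X207.1753 Y167.7951
G01 X375.0686 Y79.0560
M5
G0 X176.9425 Y185.8868
M3 S230
G01 X169.2945 Y180.7736 F3788
G01 X207.5556 Y84.3562
M5
G0 X159.0945 Y132.0492
M3 S230
G01 X140.0509 Y178.0246 F3788
G01 X94.0755 Y197.0682
G01 X48.1001 Y178.0246
G01 X29.0565 Y132.0492
G01 X48.1001 Y86.0738
G01 X94.0755 Y67.0302
G01 X140.0509 Y86.0738
G01 X159.0945 Y132.0492
M5

Since the viewBox matches the mm dimensions, user units are millimetres directly. The only transform is the Y-flip y_m = 253.8048 − y_svg.

Shape 1 is a rectangle drawn with `<polygon>`. Its stroke #000000 means engrave at S230, F3788. After flipping Y the toolpath is (27.3825,201.2622) → (52.7552,201.2622) → (52.7552,136.3043) → (27.3825,136.3043) → (27.3825,201.2622), returning to the start.

Shape 2 is a regular polygon drawn with `<path>`. Its stroke #000000 means engrave at S230, F3788. After flipping Y the toolpath is (340.1316,44.5647) → (347.9689,36.4575) → (346.5169,25.2754) → (336.8690,19.4386) → (326.2903,23.3425) → (322.7468,34.0473) → (328.9067,43.4920) → (340.1316,44.5647), returning to the start.

Shape 3 is a open polyline drawn with `<path>`. Its stroke #000000 means engrave at S230, F3788. After flipping Y the toolpath is (108.3888,72.7924) → (236.4028,22.0439) → (35.5152,148.6070) → (140.5272,81.8631) → (207.1753,167.7951) → (375.0686,79.0560).

Shape 4 is a open polyline drawn with `<path>`. Its stroke #000000 means engrave at S230, F3788. After flipping Y the toolpath is (176.9425,185.8868) → (169.2945,180.7736) → (207.5556,84.3562).

Shape 5 is a circle drawn with `<circle>`. Its stroke #000000 means engrave at S230, F3788. After flipping Y the toolpath is (159.0945,132.0492) → (140.0509,178.0246) → (94.0755,197.0682) → (48.1001,178.0246) → (29.0565,132.0492) → (48.1001,86.0738) → (94.0755,67.0302) → (140.0509,86.0738) → (159.0945,132.0492), returning to the start.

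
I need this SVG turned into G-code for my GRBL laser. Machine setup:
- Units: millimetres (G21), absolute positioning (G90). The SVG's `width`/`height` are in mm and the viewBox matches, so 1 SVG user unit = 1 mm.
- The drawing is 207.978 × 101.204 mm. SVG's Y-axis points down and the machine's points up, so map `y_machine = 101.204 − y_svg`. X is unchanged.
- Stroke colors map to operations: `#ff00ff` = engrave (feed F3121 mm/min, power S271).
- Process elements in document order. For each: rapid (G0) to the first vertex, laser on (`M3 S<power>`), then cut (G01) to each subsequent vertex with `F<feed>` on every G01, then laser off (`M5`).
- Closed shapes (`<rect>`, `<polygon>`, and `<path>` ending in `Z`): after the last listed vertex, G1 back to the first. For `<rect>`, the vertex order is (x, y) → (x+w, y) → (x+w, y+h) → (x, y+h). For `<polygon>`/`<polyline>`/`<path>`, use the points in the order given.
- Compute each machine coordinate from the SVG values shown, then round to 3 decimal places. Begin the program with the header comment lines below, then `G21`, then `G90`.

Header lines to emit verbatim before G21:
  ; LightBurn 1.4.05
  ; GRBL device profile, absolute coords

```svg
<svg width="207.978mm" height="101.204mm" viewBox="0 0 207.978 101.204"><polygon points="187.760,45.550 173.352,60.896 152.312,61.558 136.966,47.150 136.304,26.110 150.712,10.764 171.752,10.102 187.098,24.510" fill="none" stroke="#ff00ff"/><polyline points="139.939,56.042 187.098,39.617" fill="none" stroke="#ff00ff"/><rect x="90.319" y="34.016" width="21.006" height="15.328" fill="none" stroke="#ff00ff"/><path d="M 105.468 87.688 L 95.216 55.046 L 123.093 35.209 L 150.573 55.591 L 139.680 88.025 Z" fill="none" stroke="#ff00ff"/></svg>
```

viewBox `0 0 207.978 101.204` with mm width/height → 1 unit = 1 mm. Flip: y_m = 101.204 − y_svg.

**Shape 1** — `<polygon>` regular polygon, stroke `#ff00ff` → engrave (S271, F3121). Machine vertices: (187.760,55.654) → (173.352,40.308) → (152.312,39.646) → (136.966,54.054) → (136.304,75.094) → (150.712,90.440) → (171.752,91.102) → (187.098,76.694) → (187.760,55.654). Closed: final G1 returns to the first vertex.

**Shape 2** — `<polyline>` line segment, stroke `#ff00ff` → engrave (S271, F3121). Machine vertices: (139.939,45.162) → (187.098,61.587). Open path.

**Shape 3** — `<rect>` rectangle, stroke `#ff00ff` → engrave (S271, F3121). Machine vertices: (90.319,67.188) → (111.325,67.188) → (111.325,51.860) → (90.319,51.860) → (90.319,67.188). Closed: final G1 returns to the first vertex.

**Shape 4** — `<path>` regular polygon, stroke `#ff00ff` → engrave (S271, F3121). Machine vertices: (105.468,13.516) → (95.216,46.158) → (123.093,65.995) → (150.573,45.613) → (139.680,13.179) → (105.468,13.516). Closed: final G1 returns to the first vertex.

; LightBurn 1.4.05
; GRBL device profile, absolute coords
G21
G90
G0 X187.760 Y55.654
M3 S271
G01 X173.352 Y40.308 F3121
G01 X152.312 Y39.646 F3121
G01 X136.966 Y54.054 F3121
G01 X136.304 Y75.094 F3121
G01 X150.712 Y90.440 F3121
G01 X171.752 Y91.102 F3121
G01 X187.098 Y76.694 F3121
G01 X187.760 Y55.654 F3121
M5
G0 X139.939 Y45.162
M3 S271
G01 X187.098 Y61.587 F3121
M5
G0 X90.319 Y67.188
M3 S271
G01 X111.325 Y67.188 F3121
G01 X111.325 Y51.860 F3121
G01 X90.319 Y51.860 F3121
G01 X90.319 Y67.188 F3121
M5
G0 X105.468 Y13.516
M3 S271
G01 X95.216 Y46.158 F3121
G01 X123.093 Y65.995 F3121
G01 X150.573 Y45.613 F3121
G01 X139.680 Y13.179 F3121
G01 X105.468 Y13.516 F3121
M5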